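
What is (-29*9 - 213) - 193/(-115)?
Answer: -54317/115 ≈ -472.32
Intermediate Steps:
(-29*9 - 213) - 193/(-115) = (-261 - 213) - 193*(-1/115) = -474 + 193/115 = -54317/115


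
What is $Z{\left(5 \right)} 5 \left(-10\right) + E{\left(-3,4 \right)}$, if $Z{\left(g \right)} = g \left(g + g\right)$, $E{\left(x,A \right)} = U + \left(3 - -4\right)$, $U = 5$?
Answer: $-2488$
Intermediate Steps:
$E{\left(x,A \right)} = 12$ ($E{\left(x,A \right)} = 5 + \left(3 - -4\right) = 5 + \left(3 + 4\right) = 5 + 7 = 12$)
$Z{\left(g \right)} = 2 g^{2}$ ($Z{\left(g \right)} = g 2 g = 2 g^{2}$)
$Z{\left(5 \right)} 5 \left(-10\right) + E{\left(-3,4 \right)} = 2 \cdot 5^{2} \cdot 5 \left(-10\right) + 12 = 2 \cdot 25 \left(-50\right) + 12 = 50 \left(-50\right) + 12 = -2500 + 12 = -2488$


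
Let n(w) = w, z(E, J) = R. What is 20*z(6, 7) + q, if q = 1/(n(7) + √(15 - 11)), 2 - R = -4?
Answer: 1081/9 ≈ 120.11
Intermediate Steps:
R = 6 (R = 2 - 1*(-4) = 2 + 4 = 6)
z(E, J) = 6
q = ⅑ (q = 1/(7 + √(15 - 11)) = 1/(7 + √4) = 1/(7 + 2) = 1/9 = ⅑ ≈ 0.11111)
20*z(6, 7) + q = 20*6 + ⅑ = 120 + ⅑ = 1081/9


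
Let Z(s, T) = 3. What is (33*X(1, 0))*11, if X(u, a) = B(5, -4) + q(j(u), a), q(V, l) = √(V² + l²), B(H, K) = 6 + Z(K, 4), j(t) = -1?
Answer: 3630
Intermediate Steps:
B(H, K) = 9 (B(H, K) = 6 + 3 = 9)
X(u, a) = 9 + √(1 + a²) (X(u, a) = 9 + √((-1)² + a²) = 9 + √(1 + a²))
(33*X(1, 0))*11 = (33*(9 + √(1 + 0²)))*11 = (33*(9 + √(1 + 0)))*11 = (33*(9 + √1))*11 = (33*(9 + 1))*11 = (33*10)*11 = 330*11 = 3630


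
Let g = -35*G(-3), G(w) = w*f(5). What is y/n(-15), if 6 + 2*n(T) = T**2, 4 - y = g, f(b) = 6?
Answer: -1252/219 ≈ -5.7169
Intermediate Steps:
G(w) = 6*w (G(w) = w*6 = 6*w)
g = 630 (g = -210*(-3) = -35*(-18) = 630)
y = -626 (y = 4 - 1*630 = 4 - 630 = -626)
n(T) = -3 + T**2/2
y/n(-15) = -626/(-3 + (1/2)*(-15)**2) = -626/(-3 + (1/2)*225) = -626/(-3 + 225/2) = -626/219/2 = -626*2/219 = -1252/219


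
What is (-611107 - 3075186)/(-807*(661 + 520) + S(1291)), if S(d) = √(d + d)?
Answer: 3513284210631/908336703907 + 3686293*√2582/908336703907 ≈ 3.8680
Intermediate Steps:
S(d) = √2*√d (S(d) = √(2*d) = √2*√d)
(-611107 - 3075186)/(-807*(661 + 520) + S(1291)) = (-611107 - 3075186)/(-807*(661 + 520) + √2*√1291) = -3686293/(-807*1181 + √2582) = -3686293/(-953067 + √2582)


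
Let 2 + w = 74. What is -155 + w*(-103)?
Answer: -7571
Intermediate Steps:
w = 72 (w = -2 + 74 = 72)
-155 + w*(-103) = -155 + 72*(-103) = -155 - 7416 = -7571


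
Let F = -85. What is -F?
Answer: 85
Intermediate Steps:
-F = -1*(-85) = 85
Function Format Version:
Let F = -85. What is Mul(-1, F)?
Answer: 85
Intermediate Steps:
Mul(-1, F) = Mul(-1, -85) = 85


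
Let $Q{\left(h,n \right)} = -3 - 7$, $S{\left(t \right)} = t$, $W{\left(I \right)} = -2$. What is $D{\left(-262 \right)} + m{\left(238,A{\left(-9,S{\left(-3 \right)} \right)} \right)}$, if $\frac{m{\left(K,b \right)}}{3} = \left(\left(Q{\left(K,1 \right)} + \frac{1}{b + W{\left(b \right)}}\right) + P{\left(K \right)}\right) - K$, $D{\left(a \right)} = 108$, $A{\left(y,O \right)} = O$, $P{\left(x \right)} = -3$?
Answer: $- \frac{3228}{5} \approx -645.6$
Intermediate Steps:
$Q{\left(h,n \right)} = -10$ ($Q{\left(h,n \right)} = -3 - 7 = -10$)
$m{\left(K,b \right)} = -39 - 3 K + \frac{3}{-2 + b}$ ($m{\left(K,b \right)} = 3 \left(\left(\left(-10 + \frac{1}{b - 2}\right) - 3\right) - K\right) = 3 \left(\left(\left(-10 + \frac{1}{-2 + b}\right) - 3\right) - K\right) = 3 \left(\left(-13 + \frac{1}{-2 + b}\right) - K\right) = 3 \left(-13 + \frac{1}{-2 + b} - K\right) = -39 - 3 K + \frac{3}{-2 + b}$)
$D{\left(-262 \right)} + m{\left(238,A{\left(-9,S{\left(-3 \right)} \right)} \right)} = 108 + \frac{3 \left(27 - -39 + 2 \cdot 238 - 238 \left(-3\right)\right)}{-2 - 3} = 108 + \frac{3 \left(27 + 39 + 476 + 714\right)}{-5} = 108 + 3 \left(- \frac{1}{5}\right) 1256 = 108 - \frac{3768}{5} = - \frac{3228}{5}$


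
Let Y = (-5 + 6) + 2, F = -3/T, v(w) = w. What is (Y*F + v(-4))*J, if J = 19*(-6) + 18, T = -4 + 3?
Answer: -480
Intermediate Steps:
T = -1
J = -96 (J = -114 + 18 = -96)
F = 3 (F = -3/(-1) = -3*(-1) = 3)
Y = 3 (Y = 1 + 2 = 3)
(Y*F + v(-4))*J = (3*3 - 4)*(-96) = (9 - 4)*(-96) = 5*(-96) = -480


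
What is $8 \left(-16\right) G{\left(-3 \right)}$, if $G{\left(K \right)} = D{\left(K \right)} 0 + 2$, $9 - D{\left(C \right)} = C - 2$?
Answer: $-256$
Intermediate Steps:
$D{\left(C \right)} = 11 - C$ ($D{\left(C \right)} = 9 - \left(C - 2\right) = 9 - \left(-2 + C\right) = 11 - C$)
$G{\left(K \right)} = 2$ ($G{\left(K \right)} = \left(11 - K\right) 0 + 2 = 0 + 2 = 2$)
$8 \left(-16\right) G{\left(-3 \right)} = 8 \left(-16\right) 2 = \left(-128\right) 2 = -256$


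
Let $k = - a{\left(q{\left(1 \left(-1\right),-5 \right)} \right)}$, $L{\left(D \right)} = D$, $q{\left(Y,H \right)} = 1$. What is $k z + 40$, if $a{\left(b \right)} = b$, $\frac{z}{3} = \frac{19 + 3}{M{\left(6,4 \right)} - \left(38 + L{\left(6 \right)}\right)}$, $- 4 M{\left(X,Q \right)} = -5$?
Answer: $\frac{2368}{57} \approx 41.544$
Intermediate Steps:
$M{\left(X,Q \right)} = \frac{5}{4}$ ($M{\left(X,Q \right)} = \left(- \frac{1}{4}\right) \left(-5\right) = \frac{5}{4}$)
$z = - \frac{88}{57}$ ($z = 3 \frac{19 + 3}{\frac{5}{4} - 44} = 3 \frac{22}{\frac{5}{4} - 44} = 3 \frac{22}{- \frac{171}{4}} = 3 \cdot 22 \left(- \frac{4}{171}\right) = 3 \left(- \frac{88}{171}\right) = - \frac{88}{57} \approx -1.5439$)
$k = -1$ ($k = \left(-1\right) 1 = -1$)
$k z + 40 = \left(-1\right) \left(- \frac{88}{57}\right) + 40 = \frac{88}{57} + 40 = \frac{2368}{57}$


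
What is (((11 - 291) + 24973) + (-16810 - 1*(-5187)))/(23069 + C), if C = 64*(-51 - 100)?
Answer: 2614/2681 ≈ 0.97501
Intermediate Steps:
C = -9664 (C = 64*(-151) = -9664)
(((11 - 291) + 24973) + (-16810 - 1*(-5187)))/(23069 + C) = (((11 - 291) + 24973) + (-16810 - 1*(-5187)))/(23069 - 9664) = ((-280 + 24973) + (-16810 + 5187))/13405 = (24693 - 11623)*(1/13405) = 13070*(1/13405) = 2614/2681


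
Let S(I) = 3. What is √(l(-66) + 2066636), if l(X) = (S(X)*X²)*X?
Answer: 2*√301037 ≈ 1097.3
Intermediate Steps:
l(X) = 3*X³ (l(X) = (3*X²)*X = 3*X³)
√(l(-66) + 2066636) = √(3*(-66)³ + 2066636) = √(3*(-287496) + 2066636) = √(-862488 + 2066636) = √1204148 = 2*√301037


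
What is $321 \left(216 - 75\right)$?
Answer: $45261$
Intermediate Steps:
$321 \left(216 - 75\right) = 321 \cdot 141 = 45261$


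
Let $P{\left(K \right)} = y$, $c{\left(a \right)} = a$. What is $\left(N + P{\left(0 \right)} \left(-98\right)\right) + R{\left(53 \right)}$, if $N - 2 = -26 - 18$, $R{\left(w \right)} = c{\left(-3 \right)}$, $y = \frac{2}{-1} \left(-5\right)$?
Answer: $-1025$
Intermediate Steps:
$y = 10$ ($y = 2 \left(-1\right) \left(-5\right) = \left(-2\right) \left(-5\right) = 10$)
$R{\left(w \right)} = -3$
$P{\left(K \right)} = 10$
$N = -42$ ($N = 2 - 44 = -42$)
$\left(N + P{\left(0 \right)} \left(-98\right)\right) + R{\left(53 \right)} = \left(-42 + 10 \left(-98\right)\right) - 3 = \left(-42 - 980\right) - 3 = -1022 - 3 = -1025$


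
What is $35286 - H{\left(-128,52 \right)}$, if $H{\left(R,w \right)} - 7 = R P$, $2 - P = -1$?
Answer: $35663$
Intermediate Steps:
$P = 3$ ($P = 2 - -1 = 2 + 1 = 3$)
$H{\left(R,w \right)} = 7 + 3 R$ ($H{\left(R,w \right)} = 7 + R 3 = 7 + 3 R$)
$35286 - H{\left(-128,52 \right)} = 35286 - \left(7 + 3 \left(-128\right)\right) = 35286 - \left(7 - 384\right) = 35286 - -377 = 35286 + 377 = 35663$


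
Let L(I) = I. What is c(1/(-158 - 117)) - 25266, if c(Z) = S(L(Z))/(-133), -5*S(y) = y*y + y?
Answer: -1270642931524/50290625 ≈ -25266.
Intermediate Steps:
S(y) = -y/5 - y**2/5 (S(y) = -(y*y + y)/5 = -(y**2 + y)/5 = -(y + y**2)/5 = -y/5 - y**2/5)
c(Z) = Z*(1 + Z)/665 (c(Z) = -Z*(1 + Z)/5/(-133) = -Z*(1 + Z)/5*(-1/133) = Z*(1 + Z)/665)
c(1/(-158 - 117)) - 25266 = (1 + 1/(-158 - 117))/(665*(-158 - 117)) - 25266 = (1/665)*(1 + 1/(-275))/(-275) - 25266 = (1/665)*(-1/275)*(1 - 1/275) - 25266 = (1/665)*(-1/275)*(274/275) - 25266 = -274/50290625 - 25266 = -1270642931524/50290625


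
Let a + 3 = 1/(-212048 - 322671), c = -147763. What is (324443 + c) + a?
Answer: 94472548762/534719 ≈ 1.7668e+5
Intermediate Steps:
a = -1604158/534719 (a = -3 + 1/(-212048 - 322671) = -3 + 1/(-534719) = -3 - 1/534719 = -1604158/534719 ≈ -3.0000)
(324443 + c) + a = (324443 - 147763) - 1604158/534719 = 176680 - 1604158/534719 = 94472548762/534719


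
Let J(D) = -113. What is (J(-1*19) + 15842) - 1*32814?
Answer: -17085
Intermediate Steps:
(J(-1*19) + 15842) - 1*32814 = (-113 + 15842) - 1*32814 = 15729 - 32814 = -17085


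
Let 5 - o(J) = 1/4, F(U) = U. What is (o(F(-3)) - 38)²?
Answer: 17689/16 ≈ 1105.6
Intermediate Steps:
o(J) = 19/4 (o(J) = 5 - 1/4 = 5 - 1*¼ = 5 - ¼ = 19/4)
(o(F(-3)) - 38)² = (19/4 - 38)² = (-133/4)² = 17689/16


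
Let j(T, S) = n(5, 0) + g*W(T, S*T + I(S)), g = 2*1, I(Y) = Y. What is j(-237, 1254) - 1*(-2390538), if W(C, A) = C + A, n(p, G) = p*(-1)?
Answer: 1798171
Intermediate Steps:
n(p, G) = -p
g = 2
W(C, A) = A + C
j(T, S) = -5 + 2*S + 2*T + 2*S*T (j(T, S) = -1*5 + 2*((S*T + S) + T) = -5 + 2*((S + S*T) + T) = -5 + 2*(S + T + S*T) = -5 + (2*S + 2*T + 2*S*T) = -5 + 2*S + 2*T + 2*S*T)
j(-237, 1254) - 1*(-2390538) = (-5 + 2*1254 + 2*(-237) + 2*1254*(-237)) - 1*(-2390538) = (-5 + 2508 - 474 - 594396) + 2390538 = -592367 + 2390538 = 1798171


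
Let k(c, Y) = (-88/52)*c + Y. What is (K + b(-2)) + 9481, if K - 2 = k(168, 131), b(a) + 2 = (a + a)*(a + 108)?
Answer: 115748/13 ≈ 8903.7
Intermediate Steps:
k(c, Y) = Y - 22*c/13 (k(c, Y) = (-88*1/52)*c + Y = -22*c/13 + Y = Y - 22*c/13)
b(a) = -2 + 2*a*(108 + a) (b(a) = -2 + (a + a)*(a + 108) = -2 + (2*a)*(108 + a) = -2 + 2*a*(108 + a))
K = -1967/13 (K = 2 + (131 - 22/13*168) = 2 + (131 - 3696/13) = 2 - 1993/13 = -1967/13 ≈ -151.31)
(K + b(-2)) + 9481 = (-1967/13 + (-2 + 2*(-2)² + 216*(-2))) + 9481 = (-1967/13 + (-2 + 2*4 - 432)) + 9481 = (-1967/13 + (-2 + 8 - 432)) + 9481 = (-1967/13 - 426) + 9481 = -7505/13 + 9481 = 115748/13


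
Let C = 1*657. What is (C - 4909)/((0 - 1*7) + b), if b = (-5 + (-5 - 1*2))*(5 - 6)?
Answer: -4252/5 ≈ -850.40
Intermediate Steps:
C = 657
b = 12 (b = (-5 + (-5 - 2))*(-1) = (-5 - 7)*(-1) = -12*(-1) = 12)
(C - 4909)/((0 - 1*7) + b) = (657 - 4909)/((0 - 1*7) + 12) = -4252/((0 - 7) + 12) = -4252/(-7 + 12) = -4252/5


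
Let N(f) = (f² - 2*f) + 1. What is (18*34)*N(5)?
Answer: 9792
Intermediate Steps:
N(f) = 1 + f² - 2*f
(18*34)*N(5) = (18*34)*(1 + 5² - 2*5) = 612*(1 + 25 - 10) = 612*16 = 9792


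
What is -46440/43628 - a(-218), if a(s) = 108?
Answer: -1189566/10907 ≈ -109.06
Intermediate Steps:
-46440/43628 - a(-218) = -46440/43628 - 1*108 = -46440*1/43628 - 108 = -11610/10907 - 108 = -1189566/10907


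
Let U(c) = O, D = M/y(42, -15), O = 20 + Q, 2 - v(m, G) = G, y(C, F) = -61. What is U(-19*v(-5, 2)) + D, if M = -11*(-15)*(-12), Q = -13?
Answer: 2407/61 ≈ 39.459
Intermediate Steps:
v(m, G) = 2 - G
M = -1980 (M = 165*(-12) = -1980)
O = 7 (O = 20 - 13 = 7)
D = 1980/61 (D = -1980/(-61) = -1980*(-1/61) = 1980/61 ≈ 32.459)
U(c) = 7
U(-19*v(-5, 2)) + D = 7 + 1980/61 = 2407/61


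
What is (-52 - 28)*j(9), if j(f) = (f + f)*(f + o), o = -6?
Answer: -4320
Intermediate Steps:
j(f) = 2*f*(-6 + f) (j(f) = (f + f)*(f - 6) = (2*f)*(-6 + f) = 2*f*(-6 + f))
(-52 - 28)*j(9) = (-52 - 28)*(2*9*(-6 + 9)) = -160*9*3 = -80*54 = -4320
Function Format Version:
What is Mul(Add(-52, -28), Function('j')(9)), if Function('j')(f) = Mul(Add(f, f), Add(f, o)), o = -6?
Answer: -4320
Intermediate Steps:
Function('j')(f) = Mul(2, f, Add(-6, f)) (Function('j')(f) = Mul(Add(f, f), Add(f, -6)) = Mul(Mul(2, f), Add(-6, f)) = Mul(2, f, Add(-6, f)))
Mul(Add(-52, -28), Function('j')(9)) = Mul(Add(-52, -28), Mul(2, 9, Add(-6, 9))) = Mul(-80, Mul(2, 9, 3)) = Mul(-80, 54) = -4320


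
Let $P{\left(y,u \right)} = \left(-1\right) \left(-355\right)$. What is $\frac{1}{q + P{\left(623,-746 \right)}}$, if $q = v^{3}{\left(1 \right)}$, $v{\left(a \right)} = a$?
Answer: $\frac{1}{356} \approx 0.002809$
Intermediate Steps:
$P{\left(y,u \right)} = 355$
$q = 1$ ($q = 1^{3} = 1$)
$\frac{1}{q + P{\left(623,-746 \right)}} = \frac{1}{1 + 355} = \frac{1}{356}$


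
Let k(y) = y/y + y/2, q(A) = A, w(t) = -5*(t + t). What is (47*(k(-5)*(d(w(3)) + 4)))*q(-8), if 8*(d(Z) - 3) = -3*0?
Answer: 3948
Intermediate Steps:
w(t) = -10*t
d(Z) = 3 (d(Z) = 3 + (-3*0)/8 = 3 + (⅛)*0 = 3 + 0 = 3)
k(y) = 1 + y/2 (k(y) = 1 + y*(½) = 1 + y/2)
(47*(k(-5)*(d(w(3)) + 4)))*q(-8) = (47*((1 + (½)*(-5))*(3 + 4)))*(-8) = (47*((1 - 5/2)*7))*(-8) = (47*(-3/2*7))*(-8) = (47*(-21/2))*(-8) = -987/2*(-8) = 3948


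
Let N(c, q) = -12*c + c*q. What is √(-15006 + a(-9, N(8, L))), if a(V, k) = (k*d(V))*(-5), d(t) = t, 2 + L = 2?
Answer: I*√19326 ≈ 139.02*I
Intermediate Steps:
L = 0 (L = -2 + 2 = 0)
a(V, k) = -5*V*k (a(V, k) = (k*V)*(-5) = (V*k)*(-5) = -5*V*k)
√(-15006 + a(-9, N(8, L))) = √(-15006 - 5*(-9)*8*(-12 + 0)) = √(-15006 - 5*(-9)*8*(-12)) = √(-15006 - 5*(-9)*(-96)) = √(-15006 - 4320) = √(-19326) = I*√19326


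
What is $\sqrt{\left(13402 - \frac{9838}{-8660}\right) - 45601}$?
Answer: $\frac{i \sqrt{603674531830}}{4330} \approx 179.44 i$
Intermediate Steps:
$\sqrt{\left(13402 - \frac{9838}{-8660}\right) - 45601} = \sqrt{\left(13402 - 9838 \left(- \frac{1}{8660}\right)\right) - 45601} = \sqrt{\left(13402 - - \frac{4919}{4330}\right) - 45601} = \sqrt{\left(13402 + \frac{4919}{4330}\right) - 45601} = \sqrt{\frac{58035579}{4330} - 45601} = \sqrt{- \frac{139416751}{4330}} = \frac{i \sqrt{603674531830}}{4330}$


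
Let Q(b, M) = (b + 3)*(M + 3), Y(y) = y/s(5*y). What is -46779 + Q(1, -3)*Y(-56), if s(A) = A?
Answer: -46779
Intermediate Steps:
Y(y) = 1/5 (Y(y) = y/((5*y)) = y*(1/(5*y)) = 1/5)
Q(b, M) = (3 + M)*(3 + b) (Q(b, M) = (3 + b)*(3 + M) = (3 + M)*(3 + b))
-46779 + Q(1, -3)*Y(-56) = -46779 + (9 + 3*(-3) + 3*1 - 3*1)*(1/5) = -46779 + (9 - 9 + 3 - 3)*(1/5) = -46779 + 0*(1/5) = -46779 + 0 = -46779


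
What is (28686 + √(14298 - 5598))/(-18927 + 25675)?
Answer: 2049/482 + 5*√87/3374 ≈ 4.2649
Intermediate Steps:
(28686 + √(14298 - 5598))/(-18927 + 25675) = (28686 + √8700)/6748 = (28686 + 10*√87)*(1/6748) = 2049/482 + 5*√87/3374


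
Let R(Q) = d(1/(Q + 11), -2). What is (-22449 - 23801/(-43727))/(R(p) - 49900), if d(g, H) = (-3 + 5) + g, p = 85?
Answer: 94233947712/209461381489 ≈ 0.44989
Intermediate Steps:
d(g, H) = 2 + g
R(Q) = 2 + 1/(11 + Q) (R(Q) = 2 + 1/(Q + 11) = 2 + 1/(11 + Q))
(-22449 - 23801/(-43727))/(R(p) - 49900) = (-22449 - 23801/(-43727))/((23 + 2*85)/(11 + 85) - 49900) = (-22449 - 23801*(-1/43727))/((23 + 170)/96 - 49900) = (-22449 + 23801/43727)/((1/96)*193 - 49900) = -981603622/(43727*(193/96 - 49900)) = -981603622/(43727*(-4790207/96)) = -981603622/43727*(-96/4790207) = 94233947712/209461381489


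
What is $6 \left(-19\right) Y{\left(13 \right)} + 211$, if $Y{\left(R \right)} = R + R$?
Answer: $-2753$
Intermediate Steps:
$Y{\left(R \right)} = 2 R$
$6 \left(-19\right) Y{\left(13 \right)} + 211 = 6 \left(-19\right) 2 \cdot 13 + 211 = \left(-114\right) 26 + 211 = -2964 + 211 = -2753$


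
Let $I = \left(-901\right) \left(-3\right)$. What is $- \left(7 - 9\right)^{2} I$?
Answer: $-10812$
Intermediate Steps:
$I = 2703$
$- \left(7 - 9\right)^{2} I = - \left(7 - 9\right)^{2} \cdot 2703 = - \left(-2\right)^{2} \cdot 2703 = \left(-1\right) 4 \cdot 2703 = \left(-4\right) 2703 = -10812$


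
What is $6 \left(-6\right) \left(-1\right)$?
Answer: $36$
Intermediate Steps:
$6 \left(-6\right) \left(-1\right) = \left(-36\right) \left(-1\right) = 36$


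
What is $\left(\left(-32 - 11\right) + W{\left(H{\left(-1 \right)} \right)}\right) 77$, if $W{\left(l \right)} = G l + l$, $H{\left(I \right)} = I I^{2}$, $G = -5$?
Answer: $-3003$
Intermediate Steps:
$H{\left(I \right)} = I^{3}$
$W{\left(l \right)} = - 4 l$ ($W{\left(l \right)} = - 5 l + l = - 4 l$)
$\left(\left(-32 - 11\right) + W{\left(H{\left(-1 \right)} \right)}\right) 77 = \left(\left(-32 - 11\right) - 4 \left(-1\right)^{3}\right) 77 = \left(-43 - -4\right) 77 = \left(-43 + 4\right) 77 = \left(-39\right) 77 = -3003$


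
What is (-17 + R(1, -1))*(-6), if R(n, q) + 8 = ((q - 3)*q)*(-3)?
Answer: 222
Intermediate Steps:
R(n, q) = -8 - 3*q*(-3 + q) (R(n, q) = -8 + ((q - 3)*q)*(-3) = -8 + ((-3 + q)*q)*(-3) = -8 + (q*(-3 + q))*(-3) = -8 - 3*q*(-3 + q))
(-17 + R(1, -1))*(-6) = (-17 + (-8 - 3*(-1)² + 9*(-1)))*(-6) = (-17 + (-8 - 3*1 - 9))*(-6) = (-17 + (-8 - 3 - 9))*(-6) = (-17 - 20)*(-6) = -37*(-6) = 222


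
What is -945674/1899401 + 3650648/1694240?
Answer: 666480718011/402255143780 ≈ 1.6569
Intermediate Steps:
-945674/1899401 + 3650648/1694240 = -945674*1/1899401 + 3650648*(1/1694240) = -945674/1899401 + 456331/211780 = 666480718011/402255143780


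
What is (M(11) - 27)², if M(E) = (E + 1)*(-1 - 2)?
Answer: 3969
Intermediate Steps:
M(E) = -3 - 3*E (M(E) = (1 + E)*(-3) = -3 - 3*E)
(M(11) - 27)² = ((-3 - 3*11) - 27)² = ((-3 - 33) - 27)² = (-36 - 27)² = (-63)² = 3969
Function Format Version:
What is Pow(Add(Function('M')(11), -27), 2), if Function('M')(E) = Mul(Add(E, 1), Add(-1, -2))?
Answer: 3969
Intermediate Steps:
Function('M')(E) = Add(-3, Mul(-3, E)) (Function('M')(E) = Mul(Add(1, E), -3) = Add(-3, Mul(-3, E)))
Pow(Add(Function('M')(11), -27), 2) = Pow(Add(Add(-3, Mul(-3, 11)), -27), 2) = Pow(Add(Add(-3, -33), -27), 2) = Pow(Add(-36, -27), 2) = Pow(-63, 2) = 3969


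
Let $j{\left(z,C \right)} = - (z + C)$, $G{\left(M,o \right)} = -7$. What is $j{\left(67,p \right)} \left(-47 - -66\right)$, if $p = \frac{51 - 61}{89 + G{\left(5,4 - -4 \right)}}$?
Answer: $- \frac{52098}{41} \approx -1270.7$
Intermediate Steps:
$p = - \frac{5}{41}$ ($p = \frac{51 - 61}{89 - 7} = - \frac{10}{82} = \left(-10\right) \frac{1}{82} = - \frac{5}{41} \approx -0.12195$)
$j{\left(z,C \right)} = - C - z$ ($j{\left(z,C \right)} = - (C + z) = - C - z$)
$j{\left(67,p \right)} \left(-47 - -66\right) = \left(\left(-1\right) \left(- \frac{5}{41}\right) - 67\right) \left(-47 - -66\right) = \left(\frac{5}{41} - 67\right) \left(-47 + 66\right) = \left(- \frac{2742}{41}\right) 19 = - \frac{52098}{41}$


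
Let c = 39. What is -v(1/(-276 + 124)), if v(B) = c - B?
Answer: -5929/152 ≈ -39.007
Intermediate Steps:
v(B) = 39 - B
-v(1/(-276 + 124)) = -(39 - 1/(-276 + 124)) = -(39 - 1/(-152)) = -(39 - 1*(-1/152)) = -(39 + 1/152) = -1*5929/152 = -5929/152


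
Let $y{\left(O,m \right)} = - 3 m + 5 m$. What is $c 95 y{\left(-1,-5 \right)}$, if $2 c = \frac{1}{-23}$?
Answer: $\frac{475}{23} \approx 20.652$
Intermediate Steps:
$c = - \frac{1}{46}$ ($c = \frac{1}{2 \left(-23\right)} = \frac{1}{2} \left(- \frac{1}{23}\right) = - \frac{1}{46} \approx -0.021739$)
$y{\left(O,m \right)} = 2 m$
$c 95 y{\left(-1,-5 \right)} = \left(- \frac{1}{46}\right) 95 \cdot 2 \left(-5\right) = \left(- \frac{95}{46}\right) \left(-10\right) = \frac{475}{23}$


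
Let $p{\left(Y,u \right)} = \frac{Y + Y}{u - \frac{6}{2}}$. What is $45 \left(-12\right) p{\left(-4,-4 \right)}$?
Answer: $- \frac{4320}{7} \approx -617.14$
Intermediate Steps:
$p{\left(Y,u \right)} = \frac{2 Y}{-3 + u}$ ($p{\left(Y,u \right)} = \frac{2 Y}{u - 3} = \frac{2 Y}{-3 + u}$)
$45 \left(-12\right) p{\left(-4,-4 \right)} = 45 \left(-12\right) 2 \left(-4\right) \frac{1}{-3 - 4} = - 540 \cdot 2 \left(-4\right) \frac{1}{-7} = - 540 \cdot 2 \left(-4\right) \left(- \frac{1}{7}\right) = \left(-540\right) \frac{8}{7} = - \frac{4320}{7}$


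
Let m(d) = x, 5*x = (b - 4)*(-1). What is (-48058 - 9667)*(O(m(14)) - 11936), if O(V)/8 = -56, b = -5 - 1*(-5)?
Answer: 714866400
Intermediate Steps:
b = 0 (b = -5 + 5 = 0)
x = 4/5 (x = ((0 - 4)*(-1))/5 = (-4*(-1))/5 = (1/5)*4 = 4/5 ≈ 0.80000)
m(d) = 4/5
O(V) = -448 (O(V) = 8*(-56) = -448)
(-48058 - 9667)*(O(m(14)) - 11936) = (-48058 - 9667)*(-448 - 11936) = -57725*(-12384) = 714866400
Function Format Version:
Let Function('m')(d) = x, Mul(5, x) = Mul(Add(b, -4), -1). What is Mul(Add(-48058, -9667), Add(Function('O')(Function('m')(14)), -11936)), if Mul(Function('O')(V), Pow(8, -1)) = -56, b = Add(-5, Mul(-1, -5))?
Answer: 714866400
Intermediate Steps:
b = 0 (b = Add(-5, 5) = 0)
x = Rational(4, 5) (x = Mul(Rational(1, 5), Mul(Add(0, -4), -1)) = Mul(Rational(1, 5), Mul(-4, -1)) = Mul(Rational(1, 5), 4) = Rational(4, 5) ≈ 0.80000)
Function('m')(d) = Rational(4, 5)
Function('O')(V) = -448 (Function('O')(V) = Mul(8, -56) = -448)
Mul(Add(-48058, -9667), Add(Function('O')(Function('m')(14)), -11936)) = Mul(Add(-48058, -9667), Add(-448, -11936)) = Mul(-57725, -12384) = 714866400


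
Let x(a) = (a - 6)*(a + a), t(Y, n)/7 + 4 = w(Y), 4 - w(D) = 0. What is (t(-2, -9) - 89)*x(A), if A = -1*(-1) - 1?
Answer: 0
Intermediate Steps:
w(D) = 4 (w(D) = 4 - 1*0 = 4 + 0 = 4)
t(Y, n) = 0 (t(Y, n) = -28 + 7*4 = -28 + 28 = 0)
A = 0 (A = 1 - 1 = 0)
x(a) = 2*a*(-6 + a) (x(a) = (-6 + a)*(2*a) = 2*a*(-6 + a))
(t(-2, -9) - 89)*x(A) = (0 - 89)*(2*0*(-6 + 0)) = -178*0*(-6) = -89*0 = 0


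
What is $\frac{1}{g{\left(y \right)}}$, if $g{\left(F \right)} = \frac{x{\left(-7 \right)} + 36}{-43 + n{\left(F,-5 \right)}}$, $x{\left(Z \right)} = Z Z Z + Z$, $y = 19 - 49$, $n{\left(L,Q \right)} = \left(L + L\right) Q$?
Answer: $- \frac{257}{314} \approx -0.81847$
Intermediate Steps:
$n{\left(L,Q \right)} = 2 L Q$
$y = -30$
$x{\left(Z \right)} = Z + Z^{3}$ ($x{\left(Z \right)} = Z^{2} Z + Z = Z^{3} + Z = Z + Z^{3}$)
$g{\left(F \right)} = - \frac{314}{-43 - 10 F}$ ($g{\left(F \right)} = \frac{\left(-7 + \left(-7\right)^{3}\right) + 36}{-43 + 2 F \left(-5\right)} = \frac{\left(-7 - 343\right) + 36}{-43 - 10 F} = \frac{-350 + 36}{-43 - 10 F} = - \frac{314}{-43 - 10 F}$)
$\frac{1}{g{\left(y \right)}} = \frac{1}{314 \frac{1}{43 + 10 \left(-30\right)}} = \frac{1}{314 \frac{1}{43 - 300}} = \frac{1}{314 \frac{1}{-257}} = \frac{1}{314 \left(- \frac{1}{257}\right)} = \frac{1}{- \frac{314}{257}} = - \frac{257}{314}$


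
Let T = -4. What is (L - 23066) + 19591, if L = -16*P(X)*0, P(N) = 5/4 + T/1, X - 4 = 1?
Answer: -3475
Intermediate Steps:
X = 5 (X = 4 + 1 = 5)
P(N) = -11/4 (P(N) = 5/4 - 4/1 = 5*(1/4) - 4*1 = 5/4 - 4 = -11/4)
L = 0 (L = -16*(-11/4)*0 = 44*0 = 0)
(L - 23066) + 19591 = (0 - 23066) + 19591 = -23066 + 19591 = -3475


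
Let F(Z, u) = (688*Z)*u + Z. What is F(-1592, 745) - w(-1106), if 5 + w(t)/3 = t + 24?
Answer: -815993851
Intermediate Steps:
w(t) = 57 + 3*t (w(t) = -15 + 3*(t + 24) = -15 + 3*(24 + t) = -15 + (72 + 3*t) = 57 + 3*t)
F(Z, u) = Z + 688*Z*u (F(Z, u) = 688*Z*u + Z = Z + 688*Z*u)
F(-1592, 745) - w(-1106) = -1592*(1 + 688*745) - (57 + 3*(-1106)) = -1592*(1 + 512560) - (57 - 3318) = -1592*512561 - 1*(-3261) = -815997112 + 3261 = -815993851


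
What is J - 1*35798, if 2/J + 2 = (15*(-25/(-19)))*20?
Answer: -133562319/3731 ≈ -35798.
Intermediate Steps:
J = 19/3731 (J = 2/(-2 + (15*(-25/(-19)))*20) = 2/(-2 + (15*(-25*(-1/19)))*20) = 2/(-2 + (15*(25/19))*20) = 2/(-2 + (375/19)*20) = 2/(-2 + 7500/19) = 2/(7462/19) = 2*(19/7462) = 19/3731 ≈ 0.0050925)
J - 1*35798 = 19/3731 - 1*35798 = 19/3731 - 35798 = -133562319/3731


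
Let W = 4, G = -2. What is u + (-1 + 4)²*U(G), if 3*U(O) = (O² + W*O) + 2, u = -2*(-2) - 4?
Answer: -6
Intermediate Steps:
u = 0 (u = 4 - 4 = 0)
U(O) = ⅔ + O²/3 + 4*O/3 (U(O) = ((O² + 4*O) + 2)/3 = (2 + O² + 4*O)/3 = ⅔ + O²/3 + 4*O/3)
u + (-1 + 4)²*U(G) = 0 + (-1 + 4)²*(⅔ + (⅓)*(-2)² + (4/3)*(-2)) = 0 + 3²*(⅔ + (⅓)*4 - 8/3) = 0 + 9*(⅔ + 4/3 - 8/3) = 0 + 9*(-⅔) = 0 - 6 = -6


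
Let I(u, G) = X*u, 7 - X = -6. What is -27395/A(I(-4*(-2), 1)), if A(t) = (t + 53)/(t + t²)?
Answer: -299153400/157 ≈ -1.9054e+6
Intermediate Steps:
X = 13 (X = 7 - 1*(-6) = 7 + 6 = 13)
I(u, G) = 13*u
A(t) = (53 + t)/(t + t²)
-27395/A(I(-4*(-2), 1)) = -27395*104*(1 + 13*(-4*(-2)))/(53 + 13*(-4*(-2))) = -27395*104*(1 + 13*8)/(53 + 13*8) = -27395*104*(1 + 104)/(53 + 104) = -27395/((1/104)*157/105) = -27395/((1/104)*(1/105)*157) = -27395/157/10920 = -27395*10920/157 = -299153400/157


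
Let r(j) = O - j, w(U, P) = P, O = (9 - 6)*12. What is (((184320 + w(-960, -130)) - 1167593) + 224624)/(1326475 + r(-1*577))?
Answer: -108397/189584 ≈ -0.57176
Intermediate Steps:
O = 36 (O = 3*12 = 36)
r(j) = 36 - j
(((184320 + w(-960, -130)) - 1167593) + 224624)/(1326475 + r(-1*577)) = (((184320 - 130) - 1167593) + 224624)/(1326475 + (36 - (-1)*577)) = ((184190 - 1167593) + 224624)/(1326475 + (36 - 1*(-577))) = (-983403 + 224624)/(1326475 + (36 + 577)) = -758779/(1326475 + 613) = -758779/1327088 = -758779*1/1327088 = -108397/189584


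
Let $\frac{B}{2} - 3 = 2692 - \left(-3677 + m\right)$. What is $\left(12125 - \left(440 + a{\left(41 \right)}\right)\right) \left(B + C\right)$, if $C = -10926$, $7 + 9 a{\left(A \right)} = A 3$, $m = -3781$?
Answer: $\frac{985359620}{9} \approx 1.0948 \cdot 10^{8}$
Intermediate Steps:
$a{\left(A \right)} = - \frac{7}{9} + \frac{A}{3}$ ($a{\left(A \right)} = - \frac{7}{9} + \frac{A 3}{9} = - \frac{7}{9} + \frac{3 A}{9} = - \frac{7}{9} + \frac{A}{3}$)
$B = 20306$ ($B = 6 + 2 \left(2692 + \left(3677 - -3781\right)\right) = 6 + 2 \left(2692 + \left(3677 + 3781\right)\right) = 6 + 2 \left(2692 + 7458\right) = 6 + 2 \cdot 10150 = 6 + 20300 = 20306$)
$\left(12125 - \left(440 + a{\left(41 \right)}\right)\right) \left(B + C\right) = \left(12125 - \left(\frac{3953}{9} + \frac{41}{3}\right)\right) \left(20306 - 10926\right) = \left(12125 - \frac{4076}{9}\right) 9380 = \frac{105049}{9} \cdot 9380 = \frac{985359620}{9}$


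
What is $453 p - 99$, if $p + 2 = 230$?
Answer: $103185$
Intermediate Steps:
$p = 228$ ($p = -2 + 230 = 228$)
$453 p - 99 = 453 \cdot 228 - 99 = 103284 - 99 = 103185$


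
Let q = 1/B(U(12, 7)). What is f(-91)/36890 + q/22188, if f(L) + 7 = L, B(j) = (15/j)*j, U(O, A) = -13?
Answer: -465421/175396140 ≈ -0.0026535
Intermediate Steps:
B(j) = 15
f(L) = -7 + L
q = 1/15 ≈ 0.066667
f(-91)/36890 + q/22188 = (-7 - 91)/36890 + (1/15)/22188 = -98*1/36890 + (1/15)*(1/22188) = -7/2635 + 1/332820 = -465421/175396140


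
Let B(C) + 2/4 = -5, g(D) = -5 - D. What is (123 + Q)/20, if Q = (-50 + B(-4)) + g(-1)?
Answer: 127/40 ≈ 3.1750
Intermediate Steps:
B(C) = -11/2 (B(C) = -½ - 5 = -11/2)
Q = -119/2 (Q = (-50 - 11/2) + (-5 - 1*(-1)) = -111/2 + (-5 + 1) = -111/2 - 4 = -119/2 ≈ -59.500)
(123 + Q)/20 = (123 - 119/2)/20 = (1/20)*(127/2) = 127/40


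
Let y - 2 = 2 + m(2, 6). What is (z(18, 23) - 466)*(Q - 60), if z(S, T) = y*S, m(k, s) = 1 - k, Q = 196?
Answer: -56032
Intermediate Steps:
y = 3 (y = 2 + (2 + (1 - 1*2)) = 2 + (2 + (1 - 2)) = 2 + (2 - 1) = 2 + 1 = 3)
z(S, T) = 3*S
(z(18, 23) - 466)*(Q - 60) = (3*18 - 466)*(196 - 60) = (54 - 466)*136 = -412*136 = -56032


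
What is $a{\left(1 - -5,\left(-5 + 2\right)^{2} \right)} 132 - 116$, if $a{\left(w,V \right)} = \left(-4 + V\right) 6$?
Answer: $3844$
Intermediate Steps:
$a{\left(w,V \right)} = -24 + 6 V$
$a{\left(1 - -5,\left(-5 + 2\right)^{2} \right)} 132 - 116 = \left(-24 + 6 \left(-5 + 2\right)^{2}\right) 132 - 116 = \left(-24 + 6 \left(-3\right)^{2}\right) 132 - 116 = \left(-24 + 6 \cdot 9\right) 132 - 116 = \left(-24 + 54\right) 132 - 116 = 30 \cdot 132 - 116 = 3960 - 116 = 3844$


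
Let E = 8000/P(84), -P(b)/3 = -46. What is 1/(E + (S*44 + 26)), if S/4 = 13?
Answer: 69/163666 ≈ 0.00042159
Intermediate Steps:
S = 52 (S = 4*13 = 52)
P(b) = 138 (P(b) = -3*(-46) = 138)
E = 4000/69 (E = 8000/138 = 8000*(1/138) = 4000/69 ≈ 57.971)
1/(E + (S*44 + 26)) = 1/(4000/69 + (52*44 + 26)) = 1/(4000/69 + (2288 + 26)) = 1/(4000/69 + 2314) = 1/(163666/69) = 69/163666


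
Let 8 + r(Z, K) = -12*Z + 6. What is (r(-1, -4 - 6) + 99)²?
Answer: 11881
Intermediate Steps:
r(Z, K) = -2 - 12*Z (r(Z, K) = -8 + (-12*Z + 6) = -8 + (6 - 12*Z) = -2 - 12*Z)
(r(-1, -4 - 6) + 99)² = ((-2 - 12*(-1)) + 99)² = ((-2 + 12) + 99)² = (10 + 99)² = 109² = 11881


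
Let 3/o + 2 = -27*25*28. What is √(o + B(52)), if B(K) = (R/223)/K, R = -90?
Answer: 2*I*√52040841/162121 ≈ 0.088995*I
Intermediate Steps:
o = -3/18902 (o = 3/(-2 - 27*25*28) = 3/(-2 - 675*28) = 3/(-2 - 18900) = 3/(-18902) = 3*(-1/18902) = -3/18902 ≈ -0.00015871)
B(K) = -90/(223*K) (B(K) = (-90/223)/K = (-90*1/223)/K = -90/(223*K))
√(o + B(52)) = √(-3/18902 - 90/223/52) = √(-3/18902 - 90/223*1/52) = √(-3/18902 - 45/5798) = √(-1284/162121) = 2*I*√52040841/162121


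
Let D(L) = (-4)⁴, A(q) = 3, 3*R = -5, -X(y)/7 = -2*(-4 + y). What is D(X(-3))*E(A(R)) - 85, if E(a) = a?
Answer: 683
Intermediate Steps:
X(y) = -56 + 14*y (X(y) = -(-14)*(-4 + y) = -7*(8 - 2*y) = -56 + 14*y)
R = -5/3 (R = (⅓)*(-5) = -5/3 ≈ -1.6667)
D(L) = 256
D(X(-3))*E(A(R)) - 85 = 256*3 - 85 = 768 - 85 = 683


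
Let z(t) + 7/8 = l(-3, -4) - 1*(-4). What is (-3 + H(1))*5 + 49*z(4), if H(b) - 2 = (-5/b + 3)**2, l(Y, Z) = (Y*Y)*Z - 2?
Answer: -13551/8 ≈ -1693.9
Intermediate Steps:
l(Y, Z) = -2 + Z*Y**2 (l(Y, Z) = Y**2*Z - 2 = Z*Y**2 - 2 = -2 + Z*Y**2)
z(t) = -279/8 (z(t) = -7/8 + ((-2 - 4*(-3)**2) - 1*(-4)) = -7/8 + ((-2 - 4*9) + 4) = -7/8 + ((-2 - 36) + 4) = -7/8 + (-38 + 4) = -7/8 - 34 = -279/8)
H(b) = 2 + (3 - 5/b)**2 (H(b) = 2 + (-5/b + 3)**2 = 2 + (3 - 5/b)**2)
(-3 + H(1))*5 + 49*z(4) = (-3 + (11 - 30/1 + 25/1**2))*5 + 49*(-279/8) = (-3 + (11 - 30*1 + 25*1))*5 - 13671/8 = (-3 + (11 - 30 + 25))*5 - 13671/8 = (-3 + 6)*5 - 13671/8 = 3*5 - 13671/8 = 15 - 13671/8 = -13551/8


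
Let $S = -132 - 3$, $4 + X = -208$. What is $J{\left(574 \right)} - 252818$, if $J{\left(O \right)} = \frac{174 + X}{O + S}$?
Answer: $- \frac{110987140}{439} \approx -2.5282 \cdot 10^{5}$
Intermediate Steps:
$X = -212$ ($X = -4 - 208 = -212$)
$S = -135$ ($S = -132 - 3 = -135$)
$J{\left(O \right)} = - \frac{38}{-135 + O}$ ($J{\left(O \right)} = \frac{174 - 212}{O - 135} = - \frac{38}{-135 + O}$)
$J{\left(574 \right)} - 252818 = - \frac{38}{-135 + 574} - 252818 = - \frac{38}{439} - 252818 = - \frac{110987140}{439}$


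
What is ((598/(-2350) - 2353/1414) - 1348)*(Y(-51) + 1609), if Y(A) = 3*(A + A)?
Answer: -2922397275783/1661450 ≈ -1.7589e+6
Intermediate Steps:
Y(A) = 6*A (Y(A) = 3*(2*A) = 6*A)
((598/(-2350) - 2353/1414) - 1348)*(Y(-51) + 1609) = ((598/(-2350) - 2353/1414) - 1348)*(6*(-51) + 1609) = ((598*(-1/2350) - 2353*1/1414) - 1348)*(-306 + 1609) = ((-299/1175 - 2353/1414) - 1348)*1303 = (-3187561/1661450 - 1348)*1303 = -2242822161/1661450*1303 = -2922397275783/1661450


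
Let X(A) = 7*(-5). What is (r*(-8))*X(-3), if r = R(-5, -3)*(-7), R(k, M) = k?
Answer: 9800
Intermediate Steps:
r = 35 (r = -5*(-7) = 35)
X(A) = -35
(r*(-8))*X(-3) = (35*(-8))*(-35) = -280*(-35) = 9800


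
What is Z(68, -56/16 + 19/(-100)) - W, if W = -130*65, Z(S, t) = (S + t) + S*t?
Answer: 826339/100 ≈ 8263.4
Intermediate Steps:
Z(S, t) = S + t + S*t
W = -8450
Z(68, -56/16 + 19/(-100)) - W = (68 + (-56/16 + 19/(-100)) + 68*(-56/16 + 19/(-100))) - 1*(-8450) = (68 + (-56*1/16 + 19*(-1/100)) + 68*(-56*1/16 + 19*(-1/100))) + 8450 = (68 + (-7/2 - 19/100) + 68*(-7/2 - 19/100)) + 8450 = (68 - 369/100 + 68*(-369/100)) + 8450 = (68 - 369/100 - 6273/25) + 8450 = -18661/100 + 8450 = 826339/100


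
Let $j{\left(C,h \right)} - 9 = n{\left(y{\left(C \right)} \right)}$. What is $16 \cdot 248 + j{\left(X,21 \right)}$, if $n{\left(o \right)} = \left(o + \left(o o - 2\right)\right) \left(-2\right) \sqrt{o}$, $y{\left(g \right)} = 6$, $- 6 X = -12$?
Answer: $3977 - 80 \sqrt{6} \approx 3781.0$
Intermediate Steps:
$X = 2$ ($X = \left(- \frac{1}{6}\right) \left(-12\right) = 2$)
$n{\left(o \right)} = \sqrt{o} \left(4 - 2 o - 2 o^{2}\right)$ ($n{\left(o \right)} = \left(o + \left(o^{2} - 2\right)\right) \left(-2\right) \sqrt{o} = \left(o + \left(-2 + o^{2}\right)\right) \left(-2\right) \sqrt{o} = \left(-2 + o + o^{2}\right) \left(-2\right) \sqrt{o} = \left(4 - 2 o - 2 o^{2}\right) \sqrt{o} = \sqrt{o} \left(4 - 2 o - 2 o^{2}\right)$)
$j{\left(C,h \right)} = 9 - 80 \sqrt{6}$ ($j{\left(C,h \right)} = 9 + 2 \sqrt{6} \left(2 - 6 - 6^{2}\right) = 9 + 2 \sqrt{6} \left(2 - 6 - 36\right) = 9 + 2 \sqrt{6} \left(-40\right) = 9 - 80 \sqrt{6}$)
$16 \cdot 248 + j{\left(X,21 \right)} = 16 \cdot 248 + \left(9 - 80 \sqrt{6}\right) = 3968 + \left(9 - 80 \sqrt{6}\right) = 3977 - 80 \sqrt{6}$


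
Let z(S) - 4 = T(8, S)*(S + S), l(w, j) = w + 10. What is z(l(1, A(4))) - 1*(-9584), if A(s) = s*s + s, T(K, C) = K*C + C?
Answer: 11766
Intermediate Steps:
T(K, C) = C + C*K (T(K, C) = C*K + C = C + C*K)
A(s) = s + s² (A(s) = s² + s = s + s²)
l(w, j) = 10 + w
z(S) = 4 + 18*S² (z(S) = 4 + (S*(1 + 8))*(S + S) = 4 + (S*9)*(2*S) = 4 + (9*S)*(2*S) = 4 + 18*S²)
z(l(1, A(4))) - 1*(-9584) = (4 + 18*(10 + 1)²) - 1*(-9584) = (4 + 18*11²) + 9584 = (4 + 18*121) + 9584 = (4 + 2178) + 9584 = 2182 + 9584 = 11766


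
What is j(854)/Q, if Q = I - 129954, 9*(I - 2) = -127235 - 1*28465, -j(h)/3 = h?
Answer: 61/3506 ≈ 0.017399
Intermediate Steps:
j(h) = -3*h
I = -17298 (I = 2 + (-127235 - 1*28465)/9 = 2 + (-127235 - 28465)/9 = 2 + (1/9)*(-155700) = 2 - 17300 = -17298)
Q = -147252 (Q = -17298 - 129954 = -147252)
j(854)/Q = -3*854/(-147252) = -2562*(-1/147252) = 61/3506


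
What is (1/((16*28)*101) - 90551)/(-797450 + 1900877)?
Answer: -455250183/5547540544 ≈ -0.082063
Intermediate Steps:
(1/((16*28)*101) - 90551)/(-797450 + 1900877) = (1/(448*101) - 90551)/1103427 = (1/45248 - 90551)*(1/1103427) = -4097251647/45248*1/1103427 = -455250183/5547540544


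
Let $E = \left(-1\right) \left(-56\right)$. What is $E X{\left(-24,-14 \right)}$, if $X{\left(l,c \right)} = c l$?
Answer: $18816$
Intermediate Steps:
$E = 56$
$E X{\left(-24,-14 \right)} = 56 \left(\left(-14\right) \left(-24\right)\right) = 56 \cdot 336 = 18816$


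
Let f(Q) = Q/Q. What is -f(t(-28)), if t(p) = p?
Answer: -1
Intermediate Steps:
f(Q) = 1
-f(t(-28)) = -1*1 = -1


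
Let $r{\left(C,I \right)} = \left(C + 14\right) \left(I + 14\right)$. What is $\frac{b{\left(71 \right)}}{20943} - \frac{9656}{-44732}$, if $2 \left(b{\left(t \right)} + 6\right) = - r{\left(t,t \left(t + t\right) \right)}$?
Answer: $- \frac{4747912336}{234205569} \approx -20.272$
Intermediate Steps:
$r{\left(C,I \right)} = \left(14 + C\right) \left(14 + I\right)$
$b{\left(t \right)} = -104 - t^{3} - 14 t^{2} - 7 t$ ($b{\left(t \right)} = -6 + \frac{\left(-1\right) \left(196 + 14 t + 14 t \left(t + t\right) + t t \left(t + t\right)\right)}{2} = -6 + \frac{\left(-1\right) \left(196 + 14 t + 14 t 2 t + t t 2 t\right)}{2} = -6 + \frac{\left(-1\right) \left(196 + 14 t + 14 \cdot 2 t^{2} + t 2 t^{2}\right)}{2} = -6 + \frac{\left(-1\right) \left(196 + 14 t + 28 t^{2} + 2 t^{3}\right)}{2} = -6 + \frac{\left(-1\right) \left(196 + 2 t^{3} + 14 t + 28 t^{2}\right)}{2} = -6 + \frac{-196 - 28 t^{2} - 14 t - 2 t^{3}}{2} = -6 - \left(98 + t^{3} + 7 t + 14 t^{2}\right) = -104 - t^{3} - 14 t^{2} - 7 t$)
$\frac{b{\left(71 \right)}}{20943} - \frac{9656}{-44732} = \frac{-104 - 71^{3} - 14 \cdot 71^{2} - 497}{20943} - \frac{9656}{-44732} = \left(-104 - 357911 - 70574 - 497\right) \frac{1}{20943} - - \frac{2414}{11183} = \left(-104 - 357911 - 70574 - 497\right) \frac{1}{20943} + \frac{2414}{11183} = \left(-429086\right) \frac{1}{20943} + \frac{2414}{11183} = - \frac{429086}{20943} + \frac{2414}{11183} = - \frac{4747912336}{234205569}$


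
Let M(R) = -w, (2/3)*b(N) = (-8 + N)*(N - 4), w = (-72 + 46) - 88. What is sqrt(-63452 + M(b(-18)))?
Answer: I*sqrt(63338) ≈ 251.67*I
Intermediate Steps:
w = -114 (w = -26 - 88 = -114)
b(N) = 3*(-8 + N)*(-4 + N)/2 (b(N) = 3*((-8 + N)*(N - 4))/2 = 3*((-8 + N)*(-4 + N))/2 = 3*(-8 + N)*(-4 + N)/2)
M(R) = 114 (M(R) = -1*(-114) = 114)
sqrt(-63452 + M(b(-18))) = sqrt(-63452 + 114) = sqrt(-63338) = I*sqrt(63338)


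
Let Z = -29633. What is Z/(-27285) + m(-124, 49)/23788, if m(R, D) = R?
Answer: 175381616/162263895 ≈ 1.0808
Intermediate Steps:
Z/(-27285) + m(-124, 49)/23788 = -29633/(-27285) - 124/23788 = -29633*(-1/27285) - 124*1/23788 = 29633/27285 - 31/5947 = 175381616/162263895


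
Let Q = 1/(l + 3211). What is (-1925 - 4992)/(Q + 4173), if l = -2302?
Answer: -6287553/3793258 ≈ -1.6576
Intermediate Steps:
Q = 1/909 (Q = 1/(-2302 + 3211) = 1/909 ≈ 0.0011001)
(-1925 - 4992)/(Q + 4173) = (-1925 - 4992)/(1/909 + 4173) = -6917/3793258/909 = -6917*909/3793258 = -6287553/3793258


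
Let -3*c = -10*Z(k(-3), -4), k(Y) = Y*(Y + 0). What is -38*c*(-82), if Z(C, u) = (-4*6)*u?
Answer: 997120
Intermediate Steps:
k(Y) = Y² (k(Y) = Y*Y = Y²)
Z(C, u) = -24*u
c = 320 (c = -(-10)*(-24*(-4))/3 = -(-10)*96/3 = -⅓*(-960) = 320)
-38*c*(-82) = -38*320*(-82) = -12160*(-82) = 997120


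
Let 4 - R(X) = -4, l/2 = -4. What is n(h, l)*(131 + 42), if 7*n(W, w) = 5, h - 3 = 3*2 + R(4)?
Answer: 865/7 ≈ 123.57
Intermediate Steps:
l = -8 (l = 2*(-4) = -8)
R(X) = 8 (R(X) = 4 - 1*(-4) = 4 + 4 = 8)
h = 17 (h = 3 + (3*2 + 8) = 3 + (6 + 8) = 3 + 14 = 17)
n(W, w) = 5/7 (n(W, w) = (⅐)*5 = 5/7)
n(h, l)*(131 + 42) = 5*(131 + 42)/7 = (5/7)*173 = 865/7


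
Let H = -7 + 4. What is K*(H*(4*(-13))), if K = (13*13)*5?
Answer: 131820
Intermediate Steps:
H = -3
K = 845 (K = 169*5 = 845)
K*(H*(4*(-13))) = 845*(-12*(-13)) = 845*(-3*(-52)) = 845*156 = 131820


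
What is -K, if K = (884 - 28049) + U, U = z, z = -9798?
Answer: 36963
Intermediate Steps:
U = -9798
K = -36963 (K = (884 - 28049) - 9798 = -27165 - 9798 = -36963)
-K = -1*(-36963) = 36963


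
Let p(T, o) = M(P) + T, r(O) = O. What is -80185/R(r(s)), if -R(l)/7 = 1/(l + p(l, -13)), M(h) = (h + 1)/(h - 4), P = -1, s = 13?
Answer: 297830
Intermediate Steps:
M(h) = (1 + h)/(-4 + h)
p(T, o) = T (p(T, o) = (1 - 1)/(-4 - 1) + T = 0/(-5) + T = -⅕*0 + T = 0 + T = T)
R(l) = -7/(2*l) (R(l) = -7/(l + l) = -7*1/(2*l) = -7/(2*l))
-80185/R(r(s)) = -80185/((-7/2/13)) = -80185/((-7/2*1/13)) = -80185/(-7/26) = -80185*(-26/7) = 297830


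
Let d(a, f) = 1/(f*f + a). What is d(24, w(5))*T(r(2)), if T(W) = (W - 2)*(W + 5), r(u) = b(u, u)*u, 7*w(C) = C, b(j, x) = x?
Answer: 882/1201 ≈ 0.73439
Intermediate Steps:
w(C) = C/7
d(a, f) = 1/(a + f**2) (d(a, f) = 1/(f**2 + a) = 1/(a + f**2))
r(u) = u**2 (r(u) = u*u = u**2)
T(W) = (-2 + W)*(5 + W)
d(24, w(5))*T(r(2)) = (-10 + (2**2)**2 + 3*2**2)/(24 + ((1/7)*5)**2) = (-10 + 4**2 + 3*4)/(24 + (5/7)**2) = (-10 + 16 + 12)/(24 + 25/49) = 18/(1201/49) = (49/1201)*18 = 882/1201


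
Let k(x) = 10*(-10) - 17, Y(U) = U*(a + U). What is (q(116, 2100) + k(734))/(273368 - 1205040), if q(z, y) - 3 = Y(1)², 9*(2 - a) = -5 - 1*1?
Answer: 905/8385048 ≈ 0.00010793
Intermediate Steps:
a = 8/3 (a = 2 - (-5 - 1*1)/9 = 2 - (-5 - 1)/9 = 2 - ⅑*(-6) = 2 + ⅔ = 8/3 ≈ 2.6667)
Y(U) = U*(8/3 + U)
q(z, y) = 148/9 (q(z, y) = 3 + ((⅓)*1*(8 + 3*1))² = 3 + ((⅓)*1*(8 + 3))² = 3 + ((⅓)*1*11)² = 3 + (11/3)² = 3 + 121/9 = 148/9)
k(x) = -117 (k(x) = -100 - 17 = -117)
(q(116, 2100) + k(734))/(273368 - 1205040) = (148/9 - 117)/(273368 - 1205040) = -905/9/(-931672) = -905/9*(-1/931672) = 905/8385048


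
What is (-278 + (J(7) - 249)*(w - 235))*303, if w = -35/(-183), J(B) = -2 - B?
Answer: 1114573986/61 ≈ 1.8272e+7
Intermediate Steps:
w = 35/183 (w = -35*(-1/183) = 35/183 ≈ 0.19126)
(-278 + (J(7) - 249)*(w - 235))*303 = (-278 + ((-2 - 1*7) - 249)*(35/183 - 235))*303 = (-278 + ((-2 - 7) - 249)*(-42970/183))*303 = (-278 + (-9 - 249)*(-42970/183))*303 = (-278 - 258*(-42970/183))*303 = (-278 + 3695420/61)*303 = (3678462/61)*303 = 1114573986/61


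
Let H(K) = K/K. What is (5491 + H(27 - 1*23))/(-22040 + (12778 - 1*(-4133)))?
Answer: -5492/5129 ≈ -1.0708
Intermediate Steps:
H(K) = 1
(5491 + H(27 - 1*23))/(-22040 + (12778 - 1*(-4133))) = (5491 + 1)/(-22040 + (12778 - 1*(-4133))) = 5492/(-22040 + (12778 + 4133)) = 5492/(-22040 + 16911) = 5492/(-5129) = 5492*(-1/5129) = -5492/5129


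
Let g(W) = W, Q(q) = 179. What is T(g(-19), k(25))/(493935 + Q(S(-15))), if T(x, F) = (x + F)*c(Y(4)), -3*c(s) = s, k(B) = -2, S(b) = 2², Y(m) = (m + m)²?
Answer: 224/247057 ≈ 0.00090667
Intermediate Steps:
Y(m) = 4*m² (Y(m) = (2*m)² = 4*m²)
S(b) = 4
c(s) = -s/3
T(x, F) = -64*F/3 - 64*x/3 (T(x, F) = (x + F)*(-4*4²/3) = (F + x)*(-4*16/3) = (F + x)*(-⅓*64) = (F + x)*(-64/3) = -64*F/3 - 64*x/3)
T(g(-19), k(25))/(493935 + Q(S(-15))) = (-64/3*(-2) - 64/3*(-19))/(493935 + 179) = (128/3 + 1216/3)/494114 = 448*(1/494114) = 224/247057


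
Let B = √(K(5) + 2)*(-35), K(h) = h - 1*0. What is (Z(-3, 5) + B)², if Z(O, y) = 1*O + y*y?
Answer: 9059 - 1540*√7 ≈ 4984.5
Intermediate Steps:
Z(O, y) = O + y²
K(h) = h (K(h) = h + 0 = h)
B = -35*√7 (B = √(5 + 2)*(-35) = √7*(-35) = -35*√7 ≈ -92.601)
(Z(-3, 5) + B)² = ((-3 + 5²) - 35*√7)² = ((-3 + 25) - 35*√7)² = (22 - 35*√7)²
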